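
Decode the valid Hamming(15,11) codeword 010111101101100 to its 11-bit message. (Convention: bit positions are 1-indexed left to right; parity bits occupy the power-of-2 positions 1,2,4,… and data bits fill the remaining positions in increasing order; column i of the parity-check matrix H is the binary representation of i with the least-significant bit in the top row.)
Parity bits occupy power-of-2 positions; data bits are at positions {3,5,6,7,9,10,11,12,13,14,15} (1-indexed).
Extract: c[3]=0 c[5]=1 c[6]=1 c[7]=1 c[9]=1 c[10]=1 c[11]=0 c[12]=1 c[13]=1 c[14]=0 c[15]=0
Data = 01111101100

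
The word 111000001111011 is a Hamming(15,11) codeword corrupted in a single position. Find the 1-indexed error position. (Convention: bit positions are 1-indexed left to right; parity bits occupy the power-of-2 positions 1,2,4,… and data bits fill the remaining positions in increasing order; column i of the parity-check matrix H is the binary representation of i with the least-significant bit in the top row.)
Syndrome s = H · r^T (mod 2), r = 111000001111011:
  s[0] = (101010101010101)·(111000001111011) mod 2 = 1+0+1+0+0+0+0+0+1+0+1+0+0+0+1 mod 2 = 1
  s[1] = (011001100110011)·(111000001111011) mod 2 = 0+1+1+0+0+0+0+0+0+1+1+0+0+1+1 mod 2 = 0
  s[2] = (000111100001111)·(111000001111011) mod 2 = 0+0+0+0+0+0+0+0+0+0+0+1+0+1+1 mod 2 = 1
  s[3] = (000000011111111)·(111000001111011) mod 2 = 0+0+0+0+0+0+0+0+1+1+1+1+0+1+1 mod 2 = 0
Syndrome = 1010
Column i of H is the binary representation of i, so the syndrome is the binary index of the flipped bit.
Read s = 1010 with s[0] as LSB: 1·2^0 + 0·2^1 + 1·2^2 + 0·2^3 = 5.
Error is at bit position 5.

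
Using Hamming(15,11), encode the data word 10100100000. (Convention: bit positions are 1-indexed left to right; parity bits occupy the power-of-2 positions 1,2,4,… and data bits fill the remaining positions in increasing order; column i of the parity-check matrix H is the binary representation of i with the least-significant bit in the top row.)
Codeword c = d · G (mod 2), d = 10100100000:
  c[0] = d·G[:,0] = (10100100000)·(11011010101) mod 2 = 1+0+0+0+0+0+0+0+0+0+0 mod 2 = 1
  c[1] = d·G[:,1] = (10100100000)·(10110110011) mod 2 = 1+0+1+0+0+1+0+0+0+0+0 mod 2 = 1
  c[2] = d·G[:,2] = (10100100000)·(10000000000) mod 2 = 1+0+0+0+0+0+0+0+0+0+0 mod 2 = 1
  c[3] = d·G[:,3] = (10100100000)·(01110001111) mod 2 = 0+0+1+0+0+0+0+0+0+0+0 mod 2 = 1
  c[4] = d·G[:,4] = (10100100000)·(01000000000) mod 2 = 0+0+0+0+0+0+0+0+0+0+0 mod 2 = 0
  c[5] = d·G[:,5] = (10100100000)·(00100000000) mod 2 = 0+0+1+0+0+0+0+0+0+0+0 mod 2 = 1
  c[6] = d·G[:,6] = (10100100000)·(00010000000) mod 2 = 0+0+0+0+0+0+0+0+0+0+0 mod 2 = 0
  c[7] = d·G[:,7] = (10100100000)·(00001111111) mod 2 = 0+0+0+0+0+1+0+0+0+0+0 mod 2 = 1
  c[8] = d·G[:,8] = (10100100000)·(00001000000) mod 2 = 0+0+0+0+0+0+0+0+0+0+0 mod 2 = 0
  c[9] = d·G[:,9] = (10100100000)·(00000100000) mod 2 = 0+0+0+0+0+1+0+0+0+0+0 mod 2 = 1
  c[10] = d·G[:,10] = (10100100000)·(00000010000) mod 2 = 0+0+0+0+0+0+0+0+0+0+0 mod 2 = 0
  c[11] = d·G[:,11] = (10100100000)·(00000001000) mod 2 = 0+0+0+0+0+0+0+0+0+0+0 mod 2 = 0
  c[12] = d·G[:,12] = (10100100000)·(00000000100) mod 2 = 0+0+0+0+0+0+0+0+0+0+0 mod 2 = 0
  c[13] = d·G[:,13] = (10100100000)·(00000000010) mod 2 = 0+0+0+0+0+0+0+0+0+0+0 mod 2 = 0
  c[14] = d·G[:,14] = (10100100000)·(00000000001) mod 2 = 0+0+0+0+0+0+0+0+0+0+0 mod 2 = 0
Codeword = 111101010100000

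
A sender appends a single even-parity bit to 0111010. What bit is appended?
Sum of data bits: 0+1+1+1+0+1+0 = 4.
4 mod 2 = 0, so parity bit = 0.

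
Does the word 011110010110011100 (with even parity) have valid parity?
Sum of all bits: 0+1+1+1+1+0+0+1+0+1+1+0+0+1+1+1+0+0 = 10; 10 mod 2 = 0. Result is 0 → valid parity.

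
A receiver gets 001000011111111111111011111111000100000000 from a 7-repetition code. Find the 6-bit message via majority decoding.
Split into 7-bit blocks and majority-vote each:
  block 1 = 0010000: 1 ones, 6 zeros → 0
  block 2 = 1111111: 7 ones, 0 zeros → 1
  block 3 = 1111111: 7 ones, 0 zeros → 1
  block 4 = 0111111: 6 ones, 1 zeros → 1
  block 5 = 1100010: 3 ones, 4 zeros → 0
  block 6 = 0000000: 0 ones, 7 zeros → 0
Decoded = 011100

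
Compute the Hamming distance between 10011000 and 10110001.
XOR = 00101001, count of 1s = 3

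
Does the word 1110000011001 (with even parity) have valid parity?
Sum of all bits: 1+1+1+0+0+0+0+0+1+1+0+0+1 = 6; 6 mod 2 = 0. Result is 0 → valid parity.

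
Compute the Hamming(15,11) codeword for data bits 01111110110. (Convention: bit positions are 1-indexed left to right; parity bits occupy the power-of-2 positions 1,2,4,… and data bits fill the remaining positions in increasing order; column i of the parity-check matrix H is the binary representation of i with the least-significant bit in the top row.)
Codeword c = d · G (mod 2), d = 01111110110:
  c[0] = d·G[:,0] = (01111110110)·(11011010101) mod 2 = 0+1+0+1+1+0+1+0+1+0+0 mod 2 = 1
  c[1] = d·G[:,1] = (01111110110)·(10110110011) mod 2 = 0+0+1+1+0+1+1+0+0+1+0 mod 2 = 1
  c[2] = d·G[:,2] = (01111110110)·(10000000000) mod 2 = 0+0+0+0+0+0+0+0+0+0+0 mod 2 = 0
  c[3] = d·G[:,3] = (01111110110)·(01110001111) mod 2 = 0+1+1+1+0+0+0+0+1+1+0 mod 2 = 1
  c[4] = d·G[:,4] = (01111110110)·(01000000000) mod 2 = 0+1+0+0+0+0+0+0+0+0+0 mod 2 = 1
  c[5] = d·G[:,5] = (01111110110)·(00100000000) mod 2 = 0+0+1+0+0+0+0+0+0+0+0 mod 2 = 1
  c[6] = d·G[:,6] = (01111110110)·(00010000000) mod 2 = 0+0+0+1+0+0+0+0+0+0+0 mod 2 = 1
  c[7] = d·G[:,7] = (01111110110)·(00001111111) mod 2 = 0+0+0+0+1+1+1+0+1+1+0 mod 2 = 1
  c[8] = d·G[:,8] = (01111110110)·(00001000000) mod 2 = 0+0+0+0+1+0+0+0+0+0+0 mod 2 = 1
  c[9] = d·G[:,9] = (01111110110)·(00000100000) mod 2 = 0+0+0+0+0+1+0+0+0+0+0 mod 2 = 1
  c[10] = d·G[:,10] = (01111110110)·(00000010000) mod 2 = 0+0+0+0+0+0+1+0+0+0+0 mod 2 = 1
  c[11] = d·G[:,11] = (01111110110)·(00000001000) mod 2 = 0+0+0+0+0+0+0+0+0+0+0 mod 2 = 0
  c[12] = d·G[:,12] = (01111110110)·(00000000100) mod 2 = 0+0+0+0+0+0+0+0+1+0+0 mod 2 = 1
  c[13] = d·G[:,13] = (01111110110)·(00000000010) mod 2 = 0+0+0+0+0+0+0+0+0+1+0 mod 2 = 1
  c[14] = d·G[:,14] = (01111110110)·(00000000001) mod 2 = 0+0+0+0+0+0+0+0+0+0+0 mod 2 = 0
Codeword = 110111111110110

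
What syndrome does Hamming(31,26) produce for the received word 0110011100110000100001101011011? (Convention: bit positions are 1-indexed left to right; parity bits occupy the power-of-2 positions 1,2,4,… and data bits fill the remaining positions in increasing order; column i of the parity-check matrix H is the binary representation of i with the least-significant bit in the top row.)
Syndrome s = H · r^T (mod 2), r = 0110011100110000100001101011011:
  s[0] = (1010101010101010101010101010101)·(0110011100110000100001101011011) mod 2 = 0+0+1+0+0+0+1+0+0+0+1+0+0+0+0+0+1+0+0+0+0+0+1+0+1+0+1+0+0+0+1 mod 2 = 0
  s[1] = (0110011001100110011001100110011)·(0110011100110000100001101011011) mod 2 = 0+1+1+0+0+1+1+0+0+0+1+0+0+0+0+0+0+0+0+0+0+1+1+0+0+0+1+0+0+1+1 mod 2 = 0
  s[2] = (0001111000011110000111100001111)·(0110011100110000100001101011011) mod 2 = 0+0+0+0+0+1+1+0+0+0+0+1+0+0+0+0+0+0+0+0+0+1+1+0+0+0+0+1+0+1+1 mod 2 = 0
  s[3] = (0000000111111110000000011111111)·(0110011100110000100001101011011) mod 2 = 0+0+0+0+0+0+0+1+0+0+1+1+0+0+0+0+0+0+0+0+0+0+0+0+1+0+1+1+0+1+1 mod 2 = 0
  s[4] = (0000000000000001111111111111111)·(0110011100110000100001101011011) mod 2 = 0+0+0+0+0+0+0+0+0+0+0+0+0+0+0+0+1+0+0+0+0+1+1+0+1+0+1+1+0+1+1 mod 2 = 0
Syndrome = 00000
s = 0: no error detected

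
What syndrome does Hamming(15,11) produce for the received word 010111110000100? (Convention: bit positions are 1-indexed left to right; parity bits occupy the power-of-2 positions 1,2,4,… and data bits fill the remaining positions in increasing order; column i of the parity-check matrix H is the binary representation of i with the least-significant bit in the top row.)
Syndrome s = H · r^T (mod 2), r = 010111110000100:
  s[0] = (101010101010101)·(010111110000100) mod 2 = 0+0+0+0+1+0+1+0+0+0+0+0+1+0+0 mod 2 = 1
  s[1] = (011001100110011)·(010111110000100) mod 2 = 0+1+0+0+0+1+1+0+0+0+0+0+0+0+0 mod 2 = 1
  s[2] = (000111100001111)·(010111110000100) mod 2 = 0+0+0+1+1+1+1+0+0+0+0+0+1+0+0 mod 2 = 1
  s[3] = (000000011111111)·(010111110000100) mod 2 = 0+0+0+0+0+0+0+1+0+0+0+0+1+0+0 mod 2 = 0
Syndrome = 1110
Non-zero syndrome: error at position 7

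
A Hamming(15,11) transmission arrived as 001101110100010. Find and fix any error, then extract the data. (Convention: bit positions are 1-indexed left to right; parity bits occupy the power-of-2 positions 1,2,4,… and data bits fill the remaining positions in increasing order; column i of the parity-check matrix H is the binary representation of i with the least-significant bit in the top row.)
Syndrome s = H · r^T (mod 2), r = 001101110100010:
  s[0] = (101010101010101)·(001101110100010) mod 2 = 0+0+1+0+0+0+1+0+0+0+0+0+0+0+0 mod 2 = 0
  s[1] = (011001100110011)·(001101110100010) mod 2 = 0+0+1+0+0+1+1+0+0+1+0+0+0+1+0 mod 2 = 1
  s[2] = (000111100001111)·(001101110100010) mod 2 = 0+0+0+1+0+1+1+0+0+0+0+0+0+1+0 mod 2 = 0
  s[3] = (000000011111111)·(001101110100010) mod 2 = 0+0+0+0+0+0+0+1+0+1+0+0+0+1+0 mod 2 = 1
Syndrome = 0101
Column 10 of H equals this syndrome → error at bit 10 (1-indexed).
Flip bit 10: 001101110100010 → 001101110000010
Extract data bits at positions {3,5,6,7,9,10,11,12,13,14,15}: 10110000010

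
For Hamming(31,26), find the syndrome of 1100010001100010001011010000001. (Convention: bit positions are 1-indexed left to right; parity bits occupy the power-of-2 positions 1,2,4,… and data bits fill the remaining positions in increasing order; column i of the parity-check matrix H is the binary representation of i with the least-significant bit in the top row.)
Syndrome s = H · r^T (mod 2), r = 1100010001100010001011010000001:
  s[0] = (1010101010101010101010101010101)·(1100010001100010001011010000001) mod 2 = 1+0+0+0+0+0+0+0+0+0+1+0+0+0+1+0+0+0+1+0+1+0+0+0+0+0+0+0+0+0+1 mod 2 = 0
  s[1] = (0110011001100110011001100110011)·(1100010001100010001011010000001) mod 2 = 0+1+0+0+0+1+0+0+0+1+1+0+0+0+1+0+0+0+1+0+0+1+0+0+0+0+0+0+0+0+1 mod 2 = 0
  s[2] = (0001111000011110000111100001111)·(1100010001100010001011010000001) mod 2 = 0+0+0+0+0+1+0+0+0+0+0+0+0+0+1+0+0+0+0+0+1+1+0+0+0+0+0+0+0+0+1 mod 2 = 1
  s[3] = (0000000111111110000000011111111)·(1100010001100010001011010000001) mod 2 = 0+0+0+0+0+0+0+0+0+1+1+0+0+0+1+0+0+0+0+0+0+0+0+1+0+0+0+0+0+0+1 mod 2 = 1
  s[4] = (0000000000000001111111111111111)·(1100010001100010001011010000001) mod 2 = 0+0+0+0+0+0+0+0+0+0+0+0+0+0+0+0+0+0+1+0+1+1+0+1+0+0+0+0+0+0+1 mod 2 = 1
Syndrome = 00111
Non-zero syndrome: error at position 28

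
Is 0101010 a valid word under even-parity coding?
Sum of all bits: 0+1+0+1+0+1+0 = 3; 3 mod 2 = 1. Result is 1 → parity error detected.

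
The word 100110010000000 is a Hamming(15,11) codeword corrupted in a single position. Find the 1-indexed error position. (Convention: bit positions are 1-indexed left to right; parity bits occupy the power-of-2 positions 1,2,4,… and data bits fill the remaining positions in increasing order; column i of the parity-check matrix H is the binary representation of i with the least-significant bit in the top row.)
Syndrome s = H · r^T (mod 2), r = 100110010000000:
  s[0] = (101010101010101)·(100110010000000) mod 2 = 1+0+0+0+1+0+0+0+0+0+0+0+0+0+0 mod 2 = 0
  s[1] = (011001100110011)·(100110010000000) mod 2 = 0+0+0+0+0+0+0+0+0+0+0+0+0+0+0 mod 2 = 0
  s[2] = (000111100001111)·(100110010000000) mod 2 = 0+0+0+1+1+0+0+0+0+0+0+0+0+0+0 mod 2 = 0
  s[3] = (000000011111111)·(100110010000000) mod 2 = 0+0+0+0+0+0+0+1+0+0+0+0+0+0+0 mod 2 = 1
Syndrome = 0001
Column i of H is the binary representation of i, so the syndrome is the binary index of the flipped bit.
Read s = 0001 with s[0] as LSB: 0·2^0 + 0·2^1 + 0·2^2 + 1·2^3 = 8.
Error is at bit position 8.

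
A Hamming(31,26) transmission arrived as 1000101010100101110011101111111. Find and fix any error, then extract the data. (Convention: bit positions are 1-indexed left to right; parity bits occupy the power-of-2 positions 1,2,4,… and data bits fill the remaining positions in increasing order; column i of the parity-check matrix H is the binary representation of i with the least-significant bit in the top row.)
Syndrome s = H · r^T (mod 2), r = 1000101010100101110011101111111:
  s[0] = (1010101010101010101010101010101)·(1000101010100101110011101111111) mod 2 = 1+0+0+0+1+0+1+0+1+0+1+0+0+0+0+0+1+0+0+0+1+0+1+0+1+0+1+0+1+0+1 mod 2 = 0
  s[1] = (0110011001100110011001100110011)·(1000101010100101110011101111111) mod 2 = 0+0+0+0+0+0+1+0+0+0+1+0+0+1+0+0+0+1+0+0+0+1+1+0+0+1+1+0+0+1+1 mod 2 = 0
  s[2] = (0001111000011110000111100001111)·(1000101010100101110011101111111) mod 2 = 0+0+0+0+1+0+1+0+0+0+0+0+0+1+0+0+0+0+0+0+1+1+1+0+0+0+0+1+1+1+1 mod 2 = 0
  s[3] = (0000000111111110000000011111111)·(1000101010100101110011101111111) mod 2 = 0+0+0+0+0+0+0+0+1+0+1+0+0+1+0+0+0+0+0+0+0+0+0+0+1+1+1+1+1+1+1 mod 2 = 0
  s[4] = (0000000000000001111111111111111)·(1000101010100101110011101111111) mod 2 = 0+0+0+0+0+0+0+0+0+0+0+0+0+0+0+1+1+1+0+0+1+1+1+0+1+1+1+1+1+1+1 mod 2 = 1
Syndrome = 00001
Column 16 of H equals this syndrome → error at bit 16 (1-indexed).
Flip bit 16: 1000101010100101110011101111111 → 1000101010100100110011101111111
Extract data bits at positions {3,5,6,7,9,10,11,12,13,14,15,17,18,19,20,21,22,23,24,25,26,27,28,29,30,31}: 01011010010110011101111111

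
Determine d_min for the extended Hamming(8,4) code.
d_min = 4 (adding an overall parity bit to Hamming(7,4) raises d_min from 3 to 4).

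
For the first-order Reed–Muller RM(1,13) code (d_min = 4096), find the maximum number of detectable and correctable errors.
Detection only: up to d_min − 1 = 4095 errors.
Correction: up to ⌊(d_min − 1)/2⌋ = ⌊4095/2⌋ = 2047 errors.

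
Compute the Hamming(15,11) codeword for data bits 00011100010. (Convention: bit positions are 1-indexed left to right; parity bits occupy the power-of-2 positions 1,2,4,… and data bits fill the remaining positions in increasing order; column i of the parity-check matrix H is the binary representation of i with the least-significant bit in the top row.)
Codeword c = d · G (mod 2), d = 00011100010:
  c[0] = d·G[:,0] = (00011100010)·(11011010101) mod 2 = 0+0+0+1+1+0+0+0+0+0+0 mod 2 = 0
  c[1] = d·G[:,1] = (00011100010)·(10110110011) mod 2 = 0+0+0+1+0+1+0+0+0+1+0 mod 2 = 1
  c[2] = d·G[:,2] = (00011100010)·(10000000000) mod 2 = 0+0+0+0+0+0+0+0+0+0+0 mod 2 = 0
  c[3] = d·G[:,3] = (00011100010)·(01110001111) mod 2 = 0+0+0+1+0+0+0+0+0+1+0 mod 2 = 0
  c[4] = d·G[:,4] = (00011100010)·(01000000000) mod 2 = 0+0+0+0+0+0+0+0+0+0+0 mod 2 = 0
  c[5] = d·G[:,5] = (00011100010)·(00100000000) mod 2 = 0+0+0+0+0+0+0+0+0+0+0 mod 2 = 0
  c[6] = d·G[:,6] = (00011100010)·(00010000000) mod 2 = 0+0+0+1+0+0+0+0+0+0+0 mod 2 = 1
  c[7] = d·G[:,7] = (00011100010)·(00001111111) mod 2 = 0+0+0+0+1+1+0+0+0+1+0 mod 2 = 1
  c[8] = d·G[:,8] = (00011100010)·(00001000000) mod 2 = 0+0+0+0+1+0+0+0+0+0+0 mod 2 = 1
  c[9] = d·G[:,9] = (00011100010)·(00000100000) mod 2 = 0+0+0+0+0+1+0+0+0+0+0 mod 2 = 1
  c[10] = d·G[:,10] = (00011100010)·(00000010000) mod 2 = 0+0+0+0+0+0+0+0+0+0+0 mod 2 = 0
  c[11] = d·G[:,11] = (00011100010)·(00000001000) mod 2 = 0+0+0+0+0+0+0+0+0+0+0 mod 2 = 0
  c[12] = d·G[:,12] = (00011100010)·(00000000100) mod 2 = 0+0+0+0+0+0+0+0+0+0+0 mod 2 = 0
  c[13] = d·G[:,13] = (00011100010)·(00000000010) mod 2 = 0+0+0+0+0+0+0+0+0+1+0 mod 2 = 1
  c[14] = d·G[:,14] = (00011100010)·(00000000001) mod 2 = 0+0+0+0+0+0+0+0+0+0+0 mod 2 = 0
Codeword = 010000111100010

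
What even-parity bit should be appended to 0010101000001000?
Sum of data bits: 0+0+1+0+1+0+1+0+0+0+0+0+1+0+0+0 = 4.
4 mod 2 = 0, so parity bit = 0.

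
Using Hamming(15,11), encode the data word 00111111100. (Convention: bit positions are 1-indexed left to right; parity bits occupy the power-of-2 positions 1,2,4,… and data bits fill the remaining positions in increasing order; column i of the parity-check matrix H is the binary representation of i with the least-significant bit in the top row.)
Codeword c = d · G (mod 2), d = 00111111100:
  c[0] = d·G[:,0] = (00111111100)·(11011010101) mod 2 = 0+0+0+1+1+0+1+0+1+0+0 mod 2 = 0
  c[1] = d·G[:,1] = (00111111100)·(10110110011) mod 2 = 0+0+1+1+0+1+1+0+0+0+0 mod 2 = 0
  c[2] = d·G[:,2] = (00111111100)·(10000000000) mod 2 = 0+0+0+0+0+0+0+0+0+0+0 mod 2 = 0
  c[3] = d·G[:,3] = (00111111100)·(01110001111) mod 2 = 0+0+1+1+0+0+0+1+1+0+0 mod 2 = 0
  c[4] = d·G[:,4] = (00111111100)·(01000000000) mod 2 = 0+0+0+0+0+0+0+0+0+0+0 mod 2 = 0
  c[5] = d·G[:,5] = (00111111100)·(00100000000) mod 2 = 0+0+1+0+0+0+0+0+0+0+0 mod 2 = 1
  c[6] = d·G[:,6] = (00111111100)·(00010000000) mod 2 = 0+0+0+1+0+0+0+0+0+0+0 mod 2 = 1
  c[7] = d·G[:,7] = (00111111100)·(00001111111) mod 2 = 0+0+0+0+1+1+1+1+1+0+0 mod 2 = 1
  c[8] = d·G[:,8] = (00111111100)·(00001000000) mod 2 = 0+0+0+0+1+0+0+0+0+0+0 mod 2 = 1
  c[9] = d·G[:,9] = (00111111100)·(00000100000) mod 2 = 0+0+0+0+0+1+0+0+0+0+0 mod 2 = 1
  c[10] = d·G[:,10] = (00111111100)·(00000010000) mod 2 = 0+0+0+0+0+0+1+0+0+0+0 mod 2 = 1
  c[11] = d·G[:,11] = (00111111100)·(00000001000) mod 2 = 0+0+0+0+0+0+0+1+0+0+0 mod 2 = 1
  c[12] = d·G[:,12] = (00111111100)·(00000000100) mod 2 = 0+0+0+0+0+0+0+0+1+0+0 mod 2 = 1
  c[13] = d·G[:,13] = (00111111100)·(00000000010) mod 2 = 0+0+0+0+0+0+0+0+0+0+0 mod 2 = 0
  c[14] = d·G[:,14] = (00111111100)·(00000000001) mod 2 = 0+0+0+0+0+0+0+0+0+0+0 mod 2 = 0
Codeword = 000001111111100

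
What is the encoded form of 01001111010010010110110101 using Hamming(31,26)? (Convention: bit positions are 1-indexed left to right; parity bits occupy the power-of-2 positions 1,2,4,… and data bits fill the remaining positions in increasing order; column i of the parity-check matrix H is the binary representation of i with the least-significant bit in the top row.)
Codeword c = d · G (mod 2), d = 01001111010010010110110101:
  c[0] = d·G[:,0] = (01001111010010010110110101)·(11011010101101010101010101) mod 2 = 0+1+0+0+1+0+1+0+0+0+0+0+0+0+0+1+0+1+0+0+0+1+0+1+0+1 mod 2 = 0
  c[1] = d·G[:,1] = (01001111010010010110110101)·(10110110011011001100110011) mod 2 = 0+0+0+0+0+1+1+0+0+1+0+0+1+0+0+0+0+1+0+0+1+1+0+0+0+1 mod 2 = 0
  c[2] = d·G[:,2] = (01001111010010010110110101)·(10000000000000000000000000) mod 2 = 0+0+0+0+0+0+0+0+0+0+0+0+0+0+0+0+0+0+0+0+0+0+0+0+0+0 mod 2 = 0
  c[3] = d·G[:,3] = (01001111010010010110110101)·(01110001111000111100001111) mod 2 = 0+1+0+0+0+0+0+1+0+1+0+0+0+0+0+1+0+1+0+0+0+0+0+1+0+1 mod 2 = 1
  c[4] = d·G[:,4] = (01001111010010010110110101)·(01000000000000000000000000) mod 2 = 0+1+0+0+0+0+0+0+0+0+0+0+0+0+0+0+0+0+0+0+0+0+0+0+0+0 mod 2 = 1
  c[5] = d·G[:,5] = (01001111010010010110110101)·(00100000000000000000000000) mod 2 = 0+0+0+0+0+0+0+0+0+0+0+0+0+0+0+0+0+0+0+0+0+0+0+0+0+0 mod 2 = 0
  c[6] = d·G[:,6] = (01001111010010010110110101)·(00010000000000000000000000) mod 2 = 0+0+0+0+0+0+0+0+0+0+0+0+0+0+0+0+0+0+0+0+0+0+0+0+0+0 mod 2 = 0
  c[7] = d·G[:,7] = (01001111010010010110110101)·(00001111111000000011111111) mod 2 = 0+0+0+0+1+1+1+1+0+1+0+0+0+0+0+0+0+0+1+0+1+1+0+1+0+1 mod 2 = 0
  c[8] = d·G[:,8] = (01001111010010010110110101)·(00001000000000000000000000) mod 2 = 0+0+0+0+1+0+0+0+0+0+0+0+0+0+0+0+0+0+0+0+0+0+0+0+0+0 mod 2 = 1
  c[9] = d·G[:,9] = (01001111010010010110110101)·(00000100000000000000000000) mod 2 = 0+0+0+0+0+1+0+0+0+0+0+0+0+0+0+0+0+0+0+0+0+0+0+0+0+0 mod 2 = 1
  c[10] = d·G[:,10] = (01001111010010010110110101)·(00000010000000000000000000) mod 2 = 0+0+0+0+0+0+1+0+0+0+0+0+0+0+0+0+0+0+0+0+0+0+0+0+0+0 mod 2 = 1
  c[11] = d·G[:,11] = (01001111010010010110110101)·(00000001000000000000000000) mod 2 = 0+0+0+0+0+0+0+1+0+0+0+0+0+0+0+0+0+0+0+0+0+0+0+0+0+0 mod 2 = 1
  c[12] = d·G[:,12] = (01001111010010010110110101)·(00000000100000000000000000) mod 2 = 0+0+0+0+0+0+0+0+0+0+0+0+0+0+0+0+0+0+0+0+0+0+0+0+0+0 mod 2 = 0
  c[13] = d·G[:,13] = (01001111010010010110110101)·(00000000010000000000000000) mod 2 = 0+0+0+0+0+0+0+0+0+1+0+0+0+0+0+0+0+0+0+0+0+0+0+0+0+0 mod 2 = 1
  c[14] = d·G[:,14] = (01001111010010010110110101)·(00000000001000000000000000) mod 2 = 0+0+0+0+0+0+0+0+0+0+0+0+0+0+0+0+0+0+0+0+0+0+0+0+0+0 mod 2 = 0
  c[15] = d·G[:,15] = (01001111010010010110110101)·(00000000000111111111111111) mod 2 = 0+0+0+0+0+0+0+0+0+0+0+0+1+0+0+1+0+1+1+0+1+1+0+1+0+1 mod 2 = 0
  c[16] = d·G[:,16] = (01001111010010010110110101)·(00000000000100000000000000) mod 2 = 0+0+0+0+0+0+0+0+0+0+0+0+0+0+0+0+0+0+0+0+0+0+0+0+0+0 mod 2 = 0
  c[17] = d·G[:,17] = (01001111010010010110110101)·(00000000000010000000000000) mod 2 = 0+0+0+0+0+0+0+0+0+0+0+0+1+0+0+0+0+0+0+0+0+0+0+0+0+0 mod 2 = 1
  c[18] = d·G[:,18] = (01001111010010010110110101)·(00000000000001000000000000) mod 2 = 0+0+0+0+0+0+0+0+0+0+0+0+0+0+0+0+0+0+0+0+0+0+0+0+0+0 mod 2 = 0
  c[19] = d·G[:,19] = (01001111010010010110110101)·(00000000000000100000000000) mod 2 = 0+0+0+0+0+0+0+0+0+0+0+0+0+0+0+0+0+0+0+0+0+0+0+0+0+0 mod 2 = 0
  c[20] = d·G[:,20] = (01001111010010010110110101)·(00000000000000010000000000) mod 2 = 0+0+0+0+0+0+0+0+0+0+0+0+0+0+0+1+0+0+0+0+0+0+0+0+0+0 mod 2 = 1
  c[21] = d·G[:,21] = (01001111010010010110110101)·(00000000000000001000000000) mod 2 = 0+0+0+0+0+0+0+0+0+0+0+0+0+0+0+0+0+0+0+0+0+0+0+0+0+0 mod 2 = 0
  c[22] = d·G[:,22] = (01001111010010010110110101)·(00000000000000000100000000) mod 2 = 0+0+0+0+0+0+0+0+0+0+0+0+0+0+0+0+0+1+0+0+0+0+0+0+0+0 mod 2 = 1
  c[23] = d·G[:,23] = (01001111010010010110110101)·(00000000000000000010000000) mod 2 = 0+0+0+0+0+0+0+0+0+0+0+0+0+0+0+0+0+0+1+0+0+0+0+0+0+0 mod 2 = 1
  c[24] = d·G[:,24] = (01001111010010010110110101)·(00000000000000000001000000) mod 2 = 0+0+0+0+0+0+0+0+0+0+0+0+0+0+0+0+0+0+0+0+0+0+0+0+0+0 mod 2 = 0
  c[25] = d·G[:,25] = (01001111010010010110110101)·(00000000000000000000100000) mod 2 = 0+0+0+0+0+0+0+0+0+0+0+0+0+0+0+0+0+0+0+0+1+0+0+0+0+0 mod 2 = 1
  c[26] = d·G[:,26] = (01001111010010010110110101)·(00000000000000000000010000) mod 2 = 0+0+0+0+0+0+0+0+0+0+0+0+0+0+0+0+0+0+0+0+0+1+0+0+0+0 mod 2 = 1
  c[27] = d·G[:,27] = (01001111010010010110110101)·(00000000000000000000001000) mod 2 = 0+0+0+0+0+0+0+0+0+0+0+0+0+0+0+0+0+0+0+0+0+0+0+0+0+0 mod 2 = 0
  c[28] = d·G[:,28] = (01001111010010010110110101)·(00000000000000000000000100) mod 2 = 0+0+0+0+0+0+0+0+0+0+0+0+0+0+0+0+0+0+0+0+0+0+0+1+0+0 mod 2 = 1
  c[29] = d·G[:,29] = (01001111010010010110110101)·(00000000000000000000000010) mod 2 = 0+0+0+0+0+0+0+0+0+0+0+0+0+0+0+0+0+0+0+0+0+0+0+0+0+0 mod 2 = 0
  c[30] = d·G[:,30] = (01001111010010010110110101)·(00000000000000000000000001) mod 2 = 0+0+0+0+0+0+0+0+0+0+0+0+0+0+0+0+0+0+0+0+0+0+0+0+0+1 mod 2 = 1
Codeword = 0001100011110100010010110110101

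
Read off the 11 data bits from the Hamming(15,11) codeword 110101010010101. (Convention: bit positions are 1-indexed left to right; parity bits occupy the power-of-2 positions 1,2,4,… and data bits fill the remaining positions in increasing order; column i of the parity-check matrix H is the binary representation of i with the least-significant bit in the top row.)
Parity bits occupy power-of-2 positions; data bits are at positions {3,5,6,7,9,10,11,12,13,14,15} (1-indexed).
Extract: c[3]=0 c[5]=0 c[6]=1 c[7]=0 c[9]=0 c[10]=0 c[11]=1 c[12]=0 c[13]=1 c[14]=0 c[15]=1
Data = 00100010101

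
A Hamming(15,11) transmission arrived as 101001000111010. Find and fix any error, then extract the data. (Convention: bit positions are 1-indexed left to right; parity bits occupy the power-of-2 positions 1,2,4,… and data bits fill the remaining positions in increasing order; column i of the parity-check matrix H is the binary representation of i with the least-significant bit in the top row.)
Syndrome s = H · r^T (mod 2), r = 101001000111010:
  s[0] = (101010101010101)·(101001000111010) mod 2 = 1+0+1+0+0+0+0+0+0+0+1+0+0+0+0 mod 2 = 1
  s[1] = (011001100110011)·(101001000111010) mod 2 = 0+0+1+0+0+1+0+0+0+1+1+0+0+1+0 mod 2 = 1
  s[2] = (000111100001111)·(101001000111010) mod 2 = 0+0+0+0+0+1+0+0+0+0+0+1+0+1+0 mod 2 = 1
  s[3] = (000000011111111)·(101001000111010) mod 2 = 0+0+0+0+0+0+0+0+0+1+1+1+0+1+0 mod 2 = 0
Syndrome = 1110
Column 7 of H equals this syndrome → error at bit 7 (1-indexed).
Flip bit 7: 101001000111010 → 101001100111010
Extract data bits at positions {3,5,6,7,9,10,11,12,13,14,15}: 10110111010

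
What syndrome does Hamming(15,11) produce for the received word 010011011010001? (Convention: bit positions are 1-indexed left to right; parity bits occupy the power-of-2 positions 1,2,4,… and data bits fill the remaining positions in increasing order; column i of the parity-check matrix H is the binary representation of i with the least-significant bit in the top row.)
Syndrome s = H · r^T (mod 2), r = 010011011010001:
  s[0] = (101010101010101)·(010011011010001) mod 2 = 0+0+0+0+1+0+0+0+1+0+1+0+0+0+1 mod 2 = 0
  s[1] = (011001100110011)·(010011011010001) mod 2 = 0+1+0+0+0+1+0+0+0+0+1+0+0+0+1 mod 2 = 0
  s[2] = (000111100001111)·(010011011010001) mod 2 = 0+0+0+0+1+1+0+0+0+0+0+0+0+0+1 mod 2 = 1
  s[3] = (000000011111111)·(010011011010001) mod 2 = 0+0+0+0+0+0+0+1+1+0+1+0+0+0+1 mod 2 = 0
Syndrome = 0010
Non-zero syndrome: error at position 4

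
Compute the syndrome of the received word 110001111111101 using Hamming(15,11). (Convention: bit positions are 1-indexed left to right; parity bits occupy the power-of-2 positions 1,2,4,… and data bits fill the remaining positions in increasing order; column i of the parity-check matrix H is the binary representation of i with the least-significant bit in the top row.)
Syndrome s = H · r^T (mod 2), r = 110001111111101:
  s[0] = (101010101010101)·(110001111111101) mod 2 = 1+0+0+0+0+0+1+0+1+0+1+0+1+0+1 mod 2 = 0
  s[1] = (011001100110011)·(110001111111101) mod 2 = 0+1+0+0+0+1+1+0+0+1+1+0+0+0+1 mod 2 = 0
  s[2] = (000111100001111)·(110001111111101) mod 2 = 0+0+0+0+0+1+1+0+0+0+0+1+1+0+1 mod 2 = 1
  s[3] = (000000011111111)·(110001111111101) mod 2 = 0+0+0+0+0+0+0+1+1+1+1+1+1+0+1 mod 2 = 1
Syndrome = 0011
Non-zero syndrome: error at position 12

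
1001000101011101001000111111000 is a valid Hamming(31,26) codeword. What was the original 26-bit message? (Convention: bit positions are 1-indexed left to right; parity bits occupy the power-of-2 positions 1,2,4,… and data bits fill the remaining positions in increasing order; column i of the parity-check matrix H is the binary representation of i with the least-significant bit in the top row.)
Parity bits occupy power-of-2 positions; data bits are at positions {3,5,6,7,9,10,11,12,13,14,15,17,18,19,20,21,22,23,24,25,26,27,28,29,30,31} (1-indexed).
Extract: c[3]=0 c[5]=0 c[6]=0 c[7]=0 c[9]=0 c[10]=1 c[11]=0 c[12]=1 c[13]=1 c[14]=1 c[15]=0 c[17]=0 c[18]=0 c[19]=1 c[20]=0 c[21]=0 c[22]=0 c[23]=1 c[24]=1 c[25]=1 c[26]=1 c[27]=1 c[28]=1 c[29]=0 c[30]=0 c[31]=0
Data = 00000101110001000111111000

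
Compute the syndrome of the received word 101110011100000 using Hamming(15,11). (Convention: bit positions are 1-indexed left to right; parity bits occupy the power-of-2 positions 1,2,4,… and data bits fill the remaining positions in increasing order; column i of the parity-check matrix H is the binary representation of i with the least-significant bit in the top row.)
Syndrome s = H · r^T (mod 2), r = 101110011100000:
  s[0] = (101010101010101)·(101110011100000) mod 2 = 1+0+1+0+1+0+0+0+1+0+0+0+0+0+0 mod 2 = 0
  s[1] = (011001100110011)·(101110011100000) mod 2 = 0+0+1+0+0+0+0+0+0+1+0+0+0+0+0 mod 2 = 0
  s[2] = (000111100001111)·(101110011100000) mod 2 = 0+0+0+1+1+0+0+0+0+0+0+0+0+0+0 mod 2 = 0
  s[3] = (000000011111111)·(101110011100000) mod 2 = 0+0+0+0+0+0+0+1+1+1+0+0+0+0+0 mod 2 = 1
Syndrome = 0001
Non-zero syndrome: error at position 8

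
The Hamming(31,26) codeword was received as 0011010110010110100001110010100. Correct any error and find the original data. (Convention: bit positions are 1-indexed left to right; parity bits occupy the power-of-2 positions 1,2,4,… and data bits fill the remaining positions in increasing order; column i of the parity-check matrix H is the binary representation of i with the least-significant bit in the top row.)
Syndrome s = H · r^T (mod 2), r = 0011010110010110100001110010100:
  s[0] = (1010101010101010101010101010101)·(0011010110010110100001110010100) mod 2 = 0+0+1+0+0+0+0+0+1+0+0+0+0+0+1+0+1+0+0+0+0+0+1+0+0+0+1+0+1+0+0 mod 2 = 1
  s[1] = (0110011001100110011001100110011)·(0011010110010110100001110010100) mod 2 = 0+0+1+0+0+1+0+0+0+0+0+0+0+1+1+0+0+0+0+0+0+1+1+0+0+0+1+0+0+0+0 mod 2 = 1
  s[2] = (0001111000011110000111100001111)·(0011010110010110100001110010100) mod 2 = 0+0+0+1+0+1+0+0+0+0+0+1+0+1+1+0+0+0+0+0+0+1+1+0+0+0+0+0+1+0+0 mod 2 = 0
  s[3] = (0000000111111110000000011111111)·(0011010110010110100001110010100) mod 2 = 0+0+0+0+0+0+0+1+1+0+0+1+0+1+1+0+0+0+0+0+0+0+0+1+0+0+1+0+1+0+0 mod 2 = 0
  s[4] = (0000000000000001111111111111111)·(0011010110010110100001110010100) mod 2 = 0+0+0+0+0+0+0+0+0+0+0+0+0+0+0+0+1+0+0+0+0+1+1+1+0+0+1+0+1+0+0 mod 2 = 0
Syndrome = 11000
Column 3 of H equals this syndrome → error at bit 3 (1-indexed).
Flip bit 3: 0011010110010110100001110010100 → 0001010110010110100001110010100
Extract data bits at positions {3,5,6,7,9,10,11,12,13,14,15,17,18,19,20,21,22,23,24,25,26,27,28,29,30,31}: 00101001011100001110010100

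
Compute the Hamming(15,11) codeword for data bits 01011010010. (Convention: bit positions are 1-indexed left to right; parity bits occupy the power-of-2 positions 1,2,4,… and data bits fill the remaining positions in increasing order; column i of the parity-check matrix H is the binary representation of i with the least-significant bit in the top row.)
Codeword c = d · G (mod 2), d = 01011010010:
  c[0] = d·G[:,0] = (01011010010)·(11011010101) mod 2 = 0+1+0+1+1+0+1+0+0+0+0 mod 2 = 0
  c[1] = d·G[:,1] = (01011010010)·(10110110011) mod 2 = 0+0+0+1+0+0+1+0+0+1+0 mod 2 = 1
  c[2] = d·G[:,2] = (01011010010)·(10000000000) mod 2 = 0+0+0+0+0+0+0+0+0+0+0 mod 2 = 0
  c[3] = d·G[:,3] = (01011010010)·(01110001111) mod 2 = 0+1+0+1+0+0+0+0+0+1+0 mod 2 = 1
  c[4] = d·G[:,4] = (01011010010)·(01000000000) mod 2 = 0+1+0+0+0+0+0+0+0+0+0 mod 2 = 1
  c[5] = d·G[:,5] = (01011010010)·(00100000000) mod 2 = 0+0+0+0+0+0+0+0+0+0+0 mod 2 = 0
  c[6] = d·G[:,6] = (01011010010)·(00010000000) mod 2 = 0+0+0+1+0+0+0+0+0+0+0 mod 2 = 1
  c[7] = d·G[:,7] = (01011010010)·(00001111111) mod 2 = 0+0+0+0+1+0+1+0+0+1+0 mod 2 = 1
  c[8] = d·G[:,8] = (01011010010)·(00001000000) mod 2 = 0+0+0+0+1+0+0+0+0+0+0 mod 2 = 1
  c[9] = d·G[:,9] = (01011010010)·(00000100000) mod 2 = 0+0+0+0+0+0+0+0+0+0+0 mod 2 = 0
  c[10] = d·G[:,10] = (01011010010)·(00000010000) mod 2 = 0+0+0+0+0+0+1+0+0+0+0 mod 2 = 1
  c[11] = d·G[:,11] = (01011010010)·(00000001000) mod 2 = 0+0+0+0+0+0+0+0+0+0+0 mod 2 = 0
  c[12] = d·G[:,12] = (01011010010)·(00000000100) mod 2 = 0+0+0+0+0+0+0+0+0+0+0 mod 2 = 0
  c[13] = d·G[:,13] = (01011010010)·(00000000010) mod 2 = 0+0+0+0+0+0+0+0+0+1+0 mod 2 = 1
  c[14] = d·G[:,14] = (01011010010)·(00000000001) mod 2 = 0+0+0+0+0+0+0+0+0+0+0 mod 2 = 0
Codeword = 010110111010010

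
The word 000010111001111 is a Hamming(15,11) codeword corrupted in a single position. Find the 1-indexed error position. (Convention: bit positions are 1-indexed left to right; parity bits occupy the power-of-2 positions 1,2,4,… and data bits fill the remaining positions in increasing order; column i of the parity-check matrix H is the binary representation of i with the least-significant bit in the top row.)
Syndrome s = H · r^T (mod 2), r = 000010111001111:
  s[0] = (101010101010101)·(000010111001111) mod 2 = 0+0+0+0+1+0+1+0+1+0+0+0+1+0+1 mod 2 = 1
  s[1] = (011001100110011)·(000010111001111) mod 2 = 0+0+0+0+0+0+1+0+0+0+0+0+0+1+1 mod 2 = 1
  s[2] = (000111100001111)·(000010111001111) mod 2 = 0+0+0+0+1+0+1+0+0+0+0+1+1+1+1 mod 2 = 0
  s[3] = (000000011111111)·(000010111001111) mod 2 = 0+0+0+0+0+0+0+1+1+0+0+1+1+1+1 mod 2 = 0
Syndrome = 1100
Column i of H is the binary representation of i, so the syndrome is the binary index of the flipped bit.
Read s = 1100 with s[0] as LSB: 1·2^0 + 1·2^1 + 0·2^2 + 0·2^3 = 3.
Error is at bit position 3.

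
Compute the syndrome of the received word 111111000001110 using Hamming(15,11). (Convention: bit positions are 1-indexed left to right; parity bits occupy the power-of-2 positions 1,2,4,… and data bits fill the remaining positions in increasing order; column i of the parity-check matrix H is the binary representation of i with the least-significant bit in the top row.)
Syndrome s = H · r^T (mod 2), r = 111111000001110:
  s[0] = (101010101010101)·(111111000001110) mod 2 = 1+0+1+0+1+0+0+0+0+0+0+0+1+0+0 mod 2 = 0
  s[1] = (011001100110011)·(111111000001110) mod 2 = 0+1+1+0+0+1+0+0+0+0+0+0+0+1+0 mod 2 = 0
  s[2] = (000111100001111)·(111111000001110) mod 2 = 0+0+0+1+1+1+0+0+0+0+0+1+1+1+0 mod 2 = 0
  s[3] = (000000011111111)·(111111000001110) mod 2 = 0+0+0+0+0+0+0+0+0+0+0+1+1+1+0 mod 2 = 1
Syndrome = 0001
Non-zero syndrome: error at position 8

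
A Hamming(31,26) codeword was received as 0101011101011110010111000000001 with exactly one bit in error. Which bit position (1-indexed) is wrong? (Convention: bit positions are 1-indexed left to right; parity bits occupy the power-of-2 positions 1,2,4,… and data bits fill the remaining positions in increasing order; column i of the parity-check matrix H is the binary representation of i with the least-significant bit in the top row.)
Syndrome s = H · r^T (mod 2), r = 0101011101011110010111000000001:
  s[0] = (1010101010101010101010101010101)·(0101011101011110010111000000001) mod 2 = 0+0+0+0+0+0+1+0+0+0+0+0+1+0+1+0+0+0+0+0+1+0+0+0+0+0+0+0+0+0+1 mod 2 = 1
  s[1] = (0110011001100110011001100110011)·(0101011101011110010111000000001) mod 2 = 0+1+0+0+0+1+1+0+0+1+0+0+0+1+1+0+0+1+0+0+0+1+0+0+0+0+0+0+0+0+1 mod 2 = 1
  s[2] = (0001111000011110000111100001111)·(0101011101011110010111000000001) mod 2 = 0+0+0+1+0+1+1+0+0+0+0+1+1+1+1+0+0+0+0+1+1+1+0+0+0+0+0+0+0+0+1 mod 2 = 1
  s[3] = (0000000111111110000000011111111)·(0101011101011110010111000000001) mod 2 = 0+0+0+0+0+0+0+1+0+1+0+1+1+1+1+0+0+0+0+0+0+0+0+0+0+0+0+0+0+0+1 mod 2 = 1
  s[4] = (0000000000000001111111111111111)·(0101011101011110010111000000001) mod 2 = 0+0+0+0+0+0+0+0+0+0+0+0+0+0+0+0+0+1+0+1+1+1+0+0+0+0+0+0+0+0+1 mod 2 = 1
Syndrome = 11111
Column i of H is the binary representation of i, so the syndrome is the binary index of the flipped bit.
Read s = 11111 with s[0] as LSB: 1·2^0 + 1·2^1 + 1·2^2 + 1·2^3 + 1·2^4 = 31.
Error is at bit position 31.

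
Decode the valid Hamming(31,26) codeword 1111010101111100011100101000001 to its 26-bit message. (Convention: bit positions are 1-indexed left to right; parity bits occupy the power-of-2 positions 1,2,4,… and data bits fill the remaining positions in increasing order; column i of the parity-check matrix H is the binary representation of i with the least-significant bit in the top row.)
Parity bits occupy power-of-2 positions; data bits are at positions {3,5,6,7,9,10,11,12,13,14,15,17,18,19,20,21,22,23,24,25,26,27,28,29,30,31} (1-indexed).
Extract: c[3]=1 c[5]=0 c[6]=1 c[7]=0 c[9]=0 c[10]=1 c[11]=1 c[12]=1 c[13]=1 c[14]=1 c[15]=0 c[17]=0 c[18]=1 c[19]=1 c[20]=1 c[21]=0 c[22]=0 c[23]=1 c[24]=0 c[25]=1 c[26]=0 c[27]=0 c[28]=0 c[29]=0 c[30]=0 c[31]=1
Data = 10100111110011100101000001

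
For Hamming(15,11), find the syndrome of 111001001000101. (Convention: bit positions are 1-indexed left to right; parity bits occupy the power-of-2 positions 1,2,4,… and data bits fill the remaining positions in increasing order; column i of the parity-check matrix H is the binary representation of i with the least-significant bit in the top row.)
Syndrome s = H · r^T (mod 2), r = 111001001000101:
  s[0] = (101010101010101)·(111001001000101) mod 2 = 1+0+1+0+0+0+0+0+1+0+0+0+1+0+1 mod 2 = 1
  s[1] = (011001100110011)·(111001001000101) mod 2 = 0+1+1+0+0+1+0+0+0+0+0+0+0+0+1 mod 2 = 0
  s[2] = (000111100001111)·(111001001000101) mod 2 = 0+0+0+0+0+1+0+0+0+0+0+0+1+0+1 mod 2 = 1
  s[3] = (000000011111111)·(111001001000101) mod 2 = 0+0+0+0+0+0+0+0+1+0+0+0+1+0+1 mod 2 = 1
Syndrome = 1011
Non-zero syndrome: error at position 13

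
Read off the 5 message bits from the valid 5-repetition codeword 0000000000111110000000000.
Split into 5-bit blocks: 00000 00000 11111 00000 00000
Data = 00100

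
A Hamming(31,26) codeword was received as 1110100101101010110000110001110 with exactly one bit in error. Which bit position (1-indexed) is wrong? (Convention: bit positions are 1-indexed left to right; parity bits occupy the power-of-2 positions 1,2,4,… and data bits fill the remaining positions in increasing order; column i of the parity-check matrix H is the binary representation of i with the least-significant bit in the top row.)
Syndrome s = H · r^T (mod 2), r = 1110100101101010110000110001110:
  s[0] = (1010101010101010101010101010101)·(1110100101101010110000110001110) mod 2 = 1+0+1+0+1+0+0+0+0+0+1+0+1+0+1+0+1+0+0+0+0+0+1+0+0+0+0+0+1+0+0 mod 2 = 1
  s[1] = (0110011001100110011001100110011)·(1110100101101010110000110001110) mod 2 = 0+1+1+0+0+0+0+0+0+1+1+0+0+0+1+0+0+1+0+0+0+0+1+0+0+0+0+0+0+1+0 mod 2 = 0
  s[2] = (0001111000011110000111100001111)·(1110100101101010110000110001110) mod 2 = 0+0+0+0+1+0+0+0+0+0+0+0+1+0+1+0+0+0+0+0+0+0+1+0+0+0+0+1+1+1+0 mod 2 = 1
  s[3] = (0000000111111110000000011111111)·(1110100101101010110000110001110) mod 2 = 0+0+0+0+0+0+0+1+0+1+1+0+1+0+1+0+0+0+0+0+0+0+0+1+0+0+0+1+1+1+0 mod 2 = 1
  s[4] = (0000000000000001111111111111111)·(1110100101101010110000110001110) mod 2 = 0+0+0+0+0+0+0+0+0+0+0+0+0+0+0+0+1+1+0+0+0+0+1+1+0+0+0+1+1+1+0 mod 2 = 1
Syndrome = 10111
Column i of H is the binary representation of i, so the syndrome is the binary index of the flipped bit.
Read s = 10111 with s[0] as LSB: 1·2^0 + 0·2^1 + 1·2^2 + 1·2^3 + 1·2^4 = 29.
Error is at bit position 29.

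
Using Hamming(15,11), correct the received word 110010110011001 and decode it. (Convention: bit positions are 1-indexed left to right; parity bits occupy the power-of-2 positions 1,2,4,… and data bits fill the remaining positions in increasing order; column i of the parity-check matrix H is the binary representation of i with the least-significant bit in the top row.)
Syndrome s = H · r^T (mod 2), r = 110010110011001:
  s[0] = (101010101010101)·(110010110011001) mod 2 = 1+0+0+0+1+0+1+0+0+0+1+0+0+0+1 mod 2 = 1
  s[1] = (011001100110011)·(110010110011001) mod 2 = 0+1+0+0+0+0+1+0+0+0+1+0+0+0+1 mod 2 = 0
  s[2] = (000111100001111)·(110010110011001) mod 2 = 0+0+0+0+1+0+1+0+0+0+0+1+0+0+1 mod 2 = 0
  s[3] = (000000011111111)·(110010110011001) mod 2 = 0+0+0+0+0+0+0+1+0+0+1+1+0+0+1 mod 2 = 0
Syndrome = 1000
Column 1 of H equals this syndrome → error at bit 1 (1-indexed).
Flip bit 1: 110010110011001 → 010010110011001
Extract data bits at positions {3,5,6,7,9,10,11,12,13,14,15}: 01010011001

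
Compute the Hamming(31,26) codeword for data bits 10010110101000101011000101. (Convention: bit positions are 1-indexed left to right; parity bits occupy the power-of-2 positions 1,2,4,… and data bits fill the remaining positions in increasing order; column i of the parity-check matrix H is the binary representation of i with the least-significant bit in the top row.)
Codeword c = d · G (mod 2), d = 10010110101000101011000101:
  c[0] = d·G[:,0] = (10010110101000101011000101)·(11011010101101010101010101) mod 2 = 1+0+0+1+0+0+1+0+1+0+1+0+0+0+0+0+0+0+0+1+0+0+0+1+0+1 mod 2 = 0
  c[1] = d·G[:,1] = (10010110101000101011000101)·(10110110011011001100110011) mod 2 = 1+0+0+1+0+1+1+0+0+0+1+0+0+0+0+0+1+0+0+0+0+0+0+0+0+1 mod 2 = 1
  c[2] = d·G[:,2] = (10010110101000101011000101)·(10000000000000000000000000) mod 2 = 1+0+0+0+0+0+0+0+0+0+0+0+0+0+0+0+0+0+0+0+0+0+0+0+0+0 mod 2 = 1
  c[3] = d·G[:,3] = (10010110101000101011000101)·(01110001111000111100001111) mod 2 = 0+0+0+1+0+0+0+0+1+0+1+0+0+0+1+0+1+0+0+0+0+0+0+1+0+1 mod 2 = 1
  c[4] = d·G[:,4] = (10010110101000101011000101)·(01000000000000000000000000) mod 2 = 0+0+0+0+0+0+0+0+0+0+0+0+0+0+0+0+0+0+0+0+0+0+0+0+0+0 mod 2 = 0
  c[5] = d·G[:,5] = (10010110101000101011000101)·(00100000000000000000000000) mod 2 = 0+0+0+0+0+0+0+0+0+0+0+0+0+0+0+0+0+0+0+0+0+0+0+0+0+0 mod 2 = 0
  c[6] = d·G[:,6] = (10010110101000101011000101)·(00010000000000000000000000) mod 2 = 0+0+0+1+0+0+0+0+0+0+0+0+0+0+0+0+0+0+0+0+0+0+0+0+0+0 mod 2 = 1
  c[7] = d·G[:,7] = (10010110101000101011000101)·(00001111111000000011111111) mod 2 = 0+0+0+0+0+1+1+0+1+0+1+0+0+0+0+0+0+0+1+1+0+0+0+1+0+1 mod 2 = 0
  c[8] = d·G[:,8] = (10010110101000101011000101)·(00001000000000000000000000) mod 2 = 0+0+0+0+0+0+0+0+0+0+0+0+0+0+0+0+0+0+0+0+0+0+0+0+0+0 mod 2 = 0
  c[9] = d·G[:,9] = (10010110101000101011000101)·(00000100000000000000000000) mod 2 = 0+0+0+0+0+1+0+0+0+0+0+0+0+0+0+0+0+0+0+0+0+0+0+0+0+0 mod 2 = 1
  c[10] = d·G[:,10] = (10010110101000101011000101)·(00000010000000000000000000) mod 2 = 0+0+0+0+0+0+1+0+0+0+0+0+0+0+0+0+0+0+0+0+0+0+0+0+0+0 mod 2 = 1
  c[11] = d·G[:,11] = (10010110101000101011000101)·(00000001000000000000000000) mod 2 = 0+0+0+0+0+0+0+0+0+0+0+0+0+0+0+0+0+0+0+0+0+0+0+0+0+0 mod 2 = 0
  c[12] = d·G[:,12] = (10010110101000101011000101)·(00000000100000000000000000) mod 2 = 0+0+0+0+0+0+0+0+1+0+0+0+0+0+0+0+0+0+0+0+0+0+0+0+0+0 mod 2 = 1
  c[13] = d·G[:,13] = (10010110101000101011000101)·(00000000010000000000000000) mod 2 = 0+0+0+0+0+0+0+0+0+0+0+0+0+0+0+0+0+0+0+0+0+0+0+0+0+0 mod 2 = 0
  c[14] = d·G[:,14] = (10010110101000101011000101)·(00000000001000000000000000) mod 2 = 0+0+0+0+0+0+0+0+0+0+1+0+0+0+0+0+0+0+0+0+0+0+0+0+0+0 mod 2 = 1
  c[15] = d·G[:,15] = (10010110101000101011000101)·(00000000000111111111111111) mod 2 = 0+0+0+0+0+0+0+0+0+0+0+0+0+0+1+0+1+0+1+1+0+0+0+1+0+1 mod 2 = 0
  c[16] = d·G[:,16] = (10010110101000101011000101)·(00000000000100000000000000) mod 2 = 0+0+0+0+0+0+0+0+0+0+0+0+0+0+0+0+0+0+0+0+0+0+0+0+0+0 mod 2 = 0
  c[17] = d·G[:,17] = (10010110101000101011000101)·(00000000000010000000000000) mod 2 = 0+0+0+0+0+0+0+0+0+0+0+0+0+0+0+0+0+0+0+0+0+0+0+0+0+0 mod 2 = 0
  c[18] = d·G[:,18] = (10010110101000101011000101)·(00000000000001000000000000) mod 2 = 0+0+0+0+0+0+0+0+0+0+0+0+0+0+0+0+0+0+0+0+0+0+0+0+0+0 mod 2 = 0
  c[19] = d·G[:,19] = (10010110101000101011000101)·(00000000000000100000000000) mod 2 = 0+0+0+0+0+0+0+0+0+0+0+0+0+0+1+0+0+0+0+0+0+0+0+0+0+0 mod 2 = 1
  c[20] = d·G[:,20] = (10010110101000101011000101)·(00000000000000010000000000) mod 2 = 0+0+0+0+0+0+0+0+0+0+0+0+0+0+0+0+0+0+0+0+0+0+0+0+0+0 mod 2 = 0
  c[21] = d·G[:,21] = (10010110101000101011000101)·(00000000000000001000000000) mod 2 = 0+0+0+0+0+0+0+0+0+0+0+0+0+0+0+0+1+0+0+0+0+0+0+0+0+0 mod 2 = 1
  c[22] = d·G[:,22] = (10010110101000101011000101)·(00000000000000000100000000) mod 2 = 0+0+0+0+0+0+0+0+0+0+0+0+0+0+0+0+0+0+0+0+0+0+0+0+0+0 mod 2 = 0
  c[23] = d·G[:,23] = (10010110101000101011000101)·(00000000000000000010000000) mod 2 = 0+0+0+0+0+0+0+0+0+0+0+0+0+0+0+0+0+0+1+0+0+0+0+0+0+0 mod 2 = 1
  c[24] = d·G[:,24] = (10010110101000101011000101)·(00000000000000000001000000) mod 2 = 0+0+0+0+0+0+0+0+0+0+0+0+0+0+0+0+0+0+0+1+0+0+0+0+0+0 mod 2 = 1
  c[25] = d·G[:,25] = (10010110101000101011000101)·(00000000000000000000100000) mod 2 = 0+0+0+0+0+0+0+0+0+0+0+0+0+0+0+0+0+0+0+0+0+0+0+0+0+0 mod 2 = 0
  c[26] = d·G[:,26] = (10010110101000101011000101)·(00000000000000000000010000) mod 2 = 0+0+0+0+0+0+0+0+0+0+0+0+0+0+0+0+0+0+0+0+0+0+0+0+0+0 mod 2 = 0
  c[27] = d·G[:,27] = (10010110101000101011000101)·(00000000000000000000001000) mod 2 = 0+0+0+0+0+0+0+0+0+0+0+0+0+0+0+0+0+0+0+0+0+0+0+0+0+0 mod 2 = 0
  c[28] = d·G[:,28] = (10010110101000101011000101)·(00000000000000000000000100) mod 2 = 0+0+0+0+0+0+0+0+0+0+0+0+0+0+0+0+0+0+0+0+0+0+0+1+0+0 mod 2 = 1
  c[29] = d·G[:,29] = (10010110101000101011000101)·(00000000000000000000000010) mod 2 = 0+0+0+0+0+0+0+0+0+0+0+0+0+0+0+0+0+0+0+0+0+0+0+0+0+0 mod 2 = 0
  c[30] = d·G[:,30] = (10010110101000101011000101)·(00000000000000000000000001) mod 2 = 0+0+0+0+0+0+0+0+0+0+0+0+0+0+0+0+0+0+0+0+0+0+0+0+0+1 mod 2 = 1
Codeword = 0111001001101010000101011000101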